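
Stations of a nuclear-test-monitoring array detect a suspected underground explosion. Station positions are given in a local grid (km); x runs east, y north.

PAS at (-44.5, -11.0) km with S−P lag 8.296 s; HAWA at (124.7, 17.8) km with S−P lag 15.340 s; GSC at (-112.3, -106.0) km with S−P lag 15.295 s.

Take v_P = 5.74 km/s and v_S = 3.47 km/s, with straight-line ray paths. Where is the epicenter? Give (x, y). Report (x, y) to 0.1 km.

Distance from S−P lag: d = Δt · v_P v_S / (v_P − v_S) = Δt · (5.74·3.47)/(5.74−3.47) ≈ 8.7744·Δt.
So d_PAS = 72.79, d_HAWA = 134.60, d_GSC = 134.20 km.
Circle about each station: (x + 44.5)² + (y + 11.0)² = 72.79²; (x − 124.7)² + (y − 17.8)² = 134.60²; (x + 112.3)² + (y + 106.0)² = 134.20².
Subtracting pairs of circle equations eliminates x²+y² and gives linear equations (the radical axes):
338.4 x + 57.6 y = 946.90
-135.6 x − 190.0 y = 9034.78
Solving the 2×2 system: x ≈ 12.4, y ≈ -56.4 km.
Check against PAS (with the unrounded x, y): √((x + 44.5)²+(y + 11.0)²) = 72.79 ≈ 72.79 km. ✓

x ≈ 12.4 km, y ≈ -56.4 km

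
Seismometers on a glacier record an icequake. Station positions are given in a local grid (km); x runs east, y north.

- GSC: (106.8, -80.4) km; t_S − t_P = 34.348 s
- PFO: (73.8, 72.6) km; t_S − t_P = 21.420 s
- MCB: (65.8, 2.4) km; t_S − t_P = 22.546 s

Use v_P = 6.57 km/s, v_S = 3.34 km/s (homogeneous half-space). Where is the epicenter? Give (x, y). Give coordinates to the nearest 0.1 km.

(-71.7, 69.9)

Distance from S−P lag: d = Δt · v_P v_S / (v_P − v_S) = Δt · (6.57·3.34)/(6.57−3.34) ≈ 6.7937·Δt.
So d_GSC = 233.35, d_PFO = 145.52, d_MCB = 153.17 km.
Circle about each station: (x − 106.8)² + (y + 80.4)² = 233.35²; (x − 73.8)² + (y − 72.6)² = 145.52²; (x − 65.8)² + (y − 2.4)² = 153.17².
Subtracting the GSC equation from the PFO and MCB equations removes the quadratic terms:
-66.0 x + 306.0 y = 26122.95
-82.0 x + 165.6 y = 17456.17
Solving the 2×2 system: x ≈ -71.7, y ≈ 69.9 km.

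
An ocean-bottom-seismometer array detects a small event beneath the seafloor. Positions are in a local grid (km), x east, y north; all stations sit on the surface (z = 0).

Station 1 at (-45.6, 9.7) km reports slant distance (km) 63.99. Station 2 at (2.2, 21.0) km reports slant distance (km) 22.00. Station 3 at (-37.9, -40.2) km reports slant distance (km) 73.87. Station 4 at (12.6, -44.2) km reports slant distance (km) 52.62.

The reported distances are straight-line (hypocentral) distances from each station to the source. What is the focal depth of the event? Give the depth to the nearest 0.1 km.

depth ≈ 7.6 km

Each station gives a sphere (x−x_i)² + (y−y_i)² + z² = d_i² (stations at z=0).
Subtracting the Station 1 sphere from Station 2 and Station 3: z² cancels, leaving linear equations in x and y:
95.6 x + 22.6 y = 1883.11
15.4 x − 99.8 y = -483.06
Solving: x ≈ 17.901, y ≈ 7.602 km (keep extra digits for the depth step; rounded: 17.9, 7.6).
Then from the Station 1 sphere: z² = 63.99² − (x + 45.6)² − (y − 9.7)² with x = 17.901, y = 7.602, so z ≈ 7.612 ≈ 7.6 km.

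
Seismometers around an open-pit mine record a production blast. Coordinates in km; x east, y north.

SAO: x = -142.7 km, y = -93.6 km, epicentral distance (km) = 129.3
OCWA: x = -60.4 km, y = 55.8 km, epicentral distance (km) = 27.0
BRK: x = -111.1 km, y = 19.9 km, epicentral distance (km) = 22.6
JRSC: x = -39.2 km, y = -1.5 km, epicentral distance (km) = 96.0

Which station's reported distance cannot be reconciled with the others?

Solve using three stations at a time. Using SAO, BRK, JRSC (subtract circle equations pairwise → linear system) gives (x, y) ≈ (-128.0, 34.9).
Distances from that point to each station vs reported:
  SAO: calculated 129.3 vs reported 129.3 → residual 0.0 km
  OCWA: calculated 70.8 vs reported 27.0 → residual 43.8 km
  BRK: calculated 22.6 vs reported 22.6 → residual 0.0 km
  JRSC: calculated 96.0 vs reported 96.0 → residual 0.0 km
SAO, BRK, JRSC are mutually consistent (residuals ≈ 0); OCWA is off by 43.8 km.

OCWA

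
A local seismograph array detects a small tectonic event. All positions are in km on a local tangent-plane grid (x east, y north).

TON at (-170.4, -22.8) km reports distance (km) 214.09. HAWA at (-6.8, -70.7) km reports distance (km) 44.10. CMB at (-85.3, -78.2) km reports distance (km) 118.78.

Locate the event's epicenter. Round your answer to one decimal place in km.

Circle about each station: (x + 170.4)² + (y + 22.8)² = 214.09²; (x + 6.8)² + (y + 70.7)² = 44.10²; (x + 85.3)² + (y + 78.2)² = 118.78².
Subtracting the TON equation from the HAWA and CMB equations removes the quadratic terms:
327.2 x − 95.8 y = 19378.45
170.2 x − 110.8 y = 15561.17
Solving the 2×2 system: x ≈ 32.9, y ≈ -89.9 km.
Check against TON (with the unrounded x, y): √((x + 170.4)²+(y + 22.8)²) = 214.09 ≈ 214.09 km. ✓

(32.9, -89.9)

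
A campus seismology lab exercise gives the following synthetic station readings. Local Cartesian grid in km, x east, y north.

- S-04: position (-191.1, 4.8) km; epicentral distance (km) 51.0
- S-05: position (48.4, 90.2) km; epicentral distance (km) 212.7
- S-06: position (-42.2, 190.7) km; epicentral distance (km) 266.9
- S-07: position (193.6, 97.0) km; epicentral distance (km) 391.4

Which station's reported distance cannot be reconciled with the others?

S-05

Solve using three stations at a time. Using S-04, S-06, S-07 (subtract circle equations pairwise → linear system) gives (x, y) ≈ (-172.1, -42.4).
Distances from that point to each station vs reported:
  S-04: calculated 50.9 vs reported 51.0 → residual 0.1 km
  S-05: calculated 257.3 vs reported 212.7 → residual 44.6 km
  S-06: calculated 266.9 vs reported 266.9 → residual 0.0 km
  S-07: calculated 391.4 vs reported 391.4 → residual 0.0 km
S-04, S-06, S-07 are mutually consistent (residuals ≈ 0); S-05 is off by 44.6 km.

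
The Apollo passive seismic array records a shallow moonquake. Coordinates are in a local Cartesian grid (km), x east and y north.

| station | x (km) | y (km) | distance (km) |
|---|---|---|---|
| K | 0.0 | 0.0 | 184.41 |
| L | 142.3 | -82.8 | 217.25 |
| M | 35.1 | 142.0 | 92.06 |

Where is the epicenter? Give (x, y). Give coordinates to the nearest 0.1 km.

Circle about each station: x² + y² = 184.41²; (x − 142.3)² + (y + 82.8)² = 217.25²; (x − 35.1)² + (y − 142.0)² = 92.06².
Subtracting the K equation from the L and M equations removes the quadratic terms:
284.6 x − 165.6 y = 13914.62
70.2 x + 284.0 y = 46928.01
Solving the 2×2 system: x ≈ 126.8, y ≈ 133.9 km.

(126.8, 133.9)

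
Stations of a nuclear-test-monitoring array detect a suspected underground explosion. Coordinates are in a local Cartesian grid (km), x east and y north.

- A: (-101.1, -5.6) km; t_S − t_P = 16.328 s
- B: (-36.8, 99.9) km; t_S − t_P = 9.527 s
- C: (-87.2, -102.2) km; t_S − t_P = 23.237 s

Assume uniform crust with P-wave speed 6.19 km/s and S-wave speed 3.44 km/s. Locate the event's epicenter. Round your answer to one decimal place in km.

(14.1, 46.5)

Distance from S−P lag: d = Δt · v_P v_S / (v_P − v_S) = Δt · (6.19·3.44)/(6.19−3.44) ≈ 7.7431·Δt.
So d_A = 126.43, d_B = 73.77, d_C = 179.93 km.
Circle about each station: (x + 101.1)² + (y + 5.6)² = 126.43²; (x + 36.8)² + (y − 99.9)² = 73.77²; (x + 87.2)² + (y + 102.2)² = 179.93².
Subtracting the A equation from the B and C equations removes the quadratic terms:
128.6 x + 211.0 y = 11624.21
27.8 x − 193.2 y = -8594.15
Solving the 2×2 system: x ≈ 14.1, y ≈ 46.5 km.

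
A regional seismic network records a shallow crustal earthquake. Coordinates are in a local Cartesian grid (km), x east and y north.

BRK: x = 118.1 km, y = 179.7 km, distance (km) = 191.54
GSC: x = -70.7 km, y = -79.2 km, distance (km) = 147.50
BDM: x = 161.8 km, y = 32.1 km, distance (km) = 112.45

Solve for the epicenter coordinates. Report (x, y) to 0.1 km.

(54.3, -0.9)

Circle about each station: (x − 118.1)² + (y − 179.7)² = 191.54²; (x + 70.7)² + (y + 79.2)² = 147.50²; (x − 161.8)² + (y − 32.1)² = 112.45².
Subtracting the BRK equation from the GSC and BDM equations removes the quadratic terms:
-377.6 x − 517.8 y = -20037.25
87.4 x − 295.2 y = 5012.52
Solving the 2×2 system: x ≈ 54.3, y ≈ -0.9 km.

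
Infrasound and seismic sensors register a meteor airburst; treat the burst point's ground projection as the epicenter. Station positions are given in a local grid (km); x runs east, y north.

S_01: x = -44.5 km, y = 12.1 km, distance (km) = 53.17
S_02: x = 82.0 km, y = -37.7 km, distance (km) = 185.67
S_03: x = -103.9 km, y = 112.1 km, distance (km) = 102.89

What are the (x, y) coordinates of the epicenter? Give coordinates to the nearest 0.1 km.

x ≈ -97.6 km, y ≈ 9.4 km

Circle about each station: (x + 44.5)² + (y − 12.1)² = 53.17²; (x − 82.0)² + (y + 37.7)² = 185.67²; (x + 103.9)² + (y − 112.1)² = 102.89².
Subtracting the S_01 equation from the S_02 and S_03 equations removes the quadratic terms:
253.0 x − 99.6 y = -25627.67
-118.8 x + 200.0 y = 13475.66
Solving the 2×2 system: x ≈ -97.6, y ≈ 9.4 km.
Check against S_01 (with the unrounded x, y): √((x + 44.5)²+(y − 12.1)²) = 53.16 ≈ 53.17 km. ✓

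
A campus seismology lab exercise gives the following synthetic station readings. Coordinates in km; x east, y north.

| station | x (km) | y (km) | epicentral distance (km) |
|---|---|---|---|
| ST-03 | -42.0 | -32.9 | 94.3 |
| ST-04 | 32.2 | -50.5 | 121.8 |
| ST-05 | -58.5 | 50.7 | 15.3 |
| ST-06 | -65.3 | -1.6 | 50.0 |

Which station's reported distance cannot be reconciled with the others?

Solve using three stations at a time. Using ST-04, ST-05, ST-06 (subtract circle equations pairwise → linear system) gives (x, y) ≈ (-44.7, 44.0).
Distances from that point to each station vs reported:
  ST-03: calculated 76.9 vs reported 94.3 → residual 17.4 km
  ST-04: calculated 121.8 vs reported 121.8 → residual 0.0 km
  ST-05: calculated 15.4 vs reported 15.3 → residual 0.1 km
  ST-06: calculated 50.0 vs reported 50.0 → residual 0.0 km
ST-04, ST-05, ST-06 are mutually consistent (residuals ≈ 0); ST-03 is off by 17.4 km.

ST-03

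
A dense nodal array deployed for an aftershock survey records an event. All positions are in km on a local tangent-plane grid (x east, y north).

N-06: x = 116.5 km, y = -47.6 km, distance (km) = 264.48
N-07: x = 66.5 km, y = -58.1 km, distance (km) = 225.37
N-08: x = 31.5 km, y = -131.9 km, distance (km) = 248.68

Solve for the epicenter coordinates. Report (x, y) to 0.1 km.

(-124.2, 62.0)

Circle about each station: (x − 116.5)² + (y + 47.6)² = 264.48²; (x − 66.5)² + (y + 58.1)² = 225.37²; (x − 31.5)² + (y + 131.9)² = 248.68².
Subtracting pairs of circle equations eliminates x²+y² and gives linear equations (the radical axes):
-100.0 x − 21.0 y = 11117.88
-170.0 x − 168.6 y = 10659.78
Solving the 2×2 system: x ≈ -124.2, y ≈ 62.0 km.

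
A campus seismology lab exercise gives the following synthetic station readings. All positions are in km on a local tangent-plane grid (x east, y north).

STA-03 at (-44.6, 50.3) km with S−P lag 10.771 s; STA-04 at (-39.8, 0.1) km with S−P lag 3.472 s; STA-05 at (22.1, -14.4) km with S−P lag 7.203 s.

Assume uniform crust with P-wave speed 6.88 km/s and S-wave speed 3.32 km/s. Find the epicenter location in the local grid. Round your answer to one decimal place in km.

Distance from S−P lag: d = Δt · v_P v_S / (v_P − v_S) = Δt · (6.88·3.32)/(6.88−3.32) ≈ 6.4162·Δt.
So d_STA-03 = 69.11, d_STA-04 = 22.28, d_STA-05 = 46.22 km.
Circle about each station: (x + 44.6)² + (y − 50.3)² = 69.11²; (x + 39.8)² + (y − 0.1)² = 22.28²; (x − 22.1)² + (y + 14.4)² = 46.22².
Subtracting pairs of circle equations eliminates x²+y² and gives linear equations (the radical axes):
9.6 x − 100.4 y = 1344.59
133.4 x − 129.4 y = -1183.58
Solving the 2×2 system: x ≈ -24.1, y ≈ -15.7 km.

(-24.1, -15.7)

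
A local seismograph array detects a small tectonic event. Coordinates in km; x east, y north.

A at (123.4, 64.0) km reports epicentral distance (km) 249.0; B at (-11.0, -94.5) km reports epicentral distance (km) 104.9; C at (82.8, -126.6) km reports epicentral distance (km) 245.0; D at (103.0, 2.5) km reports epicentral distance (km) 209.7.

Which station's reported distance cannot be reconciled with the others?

Solve using three stations at a time. Using A, B, D (subtract circle equations pairwise → linear system) gives (x, y) ≈ (-102.1, -41.9).
Distances from that point to each station vs reported:
  A: calculated 249.1 vs reported 249.0 → residual 0.1 km
  B: calculated 105.2 vs reported 104.9 → residual 0.3 km
  C: calculated 203.4 vs reported 245.0 → residual 41.6 km
  D: calculated 209.8 vs reported 209.7 → residual 0.1 km
A, B, D are mutually consistent (residuals ≈ 0); C is off by 41.6 km.

C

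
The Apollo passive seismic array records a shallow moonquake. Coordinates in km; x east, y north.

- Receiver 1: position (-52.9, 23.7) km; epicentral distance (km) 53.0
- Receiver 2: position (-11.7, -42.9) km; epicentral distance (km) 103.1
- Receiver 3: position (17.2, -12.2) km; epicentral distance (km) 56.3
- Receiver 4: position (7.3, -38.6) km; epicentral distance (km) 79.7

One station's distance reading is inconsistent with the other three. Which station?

Solve using three stations at a time. Using Receiver 1, Receiver 3, Receiver 4 (subtract circle equations pairwise → linear system) gives (x, y) ≈ (-2.6, 40.5).
Distances from that point to each station vs reported:
  Receiver 1: calculated 53.0 vs reported 53.0 → residual 0.0 km
  Receiver 2: calculated 83.8 vs reported 103.1 → residual 19.3 km
  Receiver 3: calculated 56.3 vs reported 56.3 → residual 0.0 km
  Receiver 4: calculated 79.7 vs reported 79.7 → residual 0.0 km
Receiver 1, Receiver 3, Receiver 4 are mutually consistent (residuals ≈ 0); Receiver 2 is off by 19.3 km.

Receiver 2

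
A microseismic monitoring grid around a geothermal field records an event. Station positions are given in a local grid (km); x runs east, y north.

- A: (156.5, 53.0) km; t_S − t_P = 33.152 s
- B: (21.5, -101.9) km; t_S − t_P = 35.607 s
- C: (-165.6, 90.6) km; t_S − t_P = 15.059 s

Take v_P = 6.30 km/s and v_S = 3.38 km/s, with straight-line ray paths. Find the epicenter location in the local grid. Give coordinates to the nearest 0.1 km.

Distance from S−P lag: d = Δt · v_P v_S / (v_P − v_S) = Δt · (6.30·3.38)/(6.30−3.38) ≈ 7.2925·Δt.
So d_A = 241.76, d_B = 259.66, d_C = 109.82 km.
Circle about each station: (x − 156.5)² + (y − 53.0)² = 241.76²; (x − 21.5)² + (y + 101.9)² = 259.66²; (x + 165.6)² + (y − 90.6)² = 109.82².
Subtracting pairs of circle equations eliminates x²+y² and gives linear equations (the radical axes):
-270.0 x − 309.8 y = -25430.81
-644.2 x + 75.2 y = 54717.94
Solving the 2×2 system: x ≈ -68.4, y ≈ 141.7 km.

-68.4 km east, 141.7 km north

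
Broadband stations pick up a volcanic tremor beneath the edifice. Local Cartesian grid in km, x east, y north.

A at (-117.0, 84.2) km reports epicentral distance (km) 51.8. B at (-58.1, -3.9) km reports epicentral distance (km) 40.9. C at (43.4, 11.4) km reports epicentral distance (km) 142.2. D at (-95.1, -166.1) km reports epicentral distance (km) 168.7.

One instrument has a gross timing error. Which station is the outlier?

Solve using three stations at a time. Using B, C, D (subtract circle equations pairwise → linear system) gives (x, y) ≈ (-98.5, 2.6).
Distances from that point to each station vs reported:
  A: calculated 83.7 vs reported 51.8 → residual 31.9 km
  B: calculated 41.0 vs reported 40.9 → residual 0.1 km
  C: calculated 142.2 vs reported 142.2 → residual 0.0 km
  D: calculated 168.7 vs reported 168.7 → residual 0.0 km
B, C, D are mutually consistent (residuals ≈ 0); A is off by 31.9 km.

A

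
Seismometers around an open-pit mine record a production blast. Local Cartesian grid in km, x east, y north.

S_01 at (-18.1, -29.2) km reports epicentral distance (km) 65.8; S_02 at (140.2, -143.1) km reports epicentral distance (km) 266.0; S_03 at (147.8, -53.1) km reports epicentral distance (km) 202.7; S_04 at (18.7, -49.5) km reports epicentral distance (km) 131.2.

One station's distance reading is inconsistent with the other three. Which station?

S_01

Solve using three stations at a time. Using S_02, S_03, S_04 (subtract circle equations pairwise → linear system) gives (x, y) ≈ (-5.6, 79.4).
Distances from that point to each station vs reported:
  S_01: calculated 109.3 vs reported 65.8 → residual 43.5 km
  S_02: calculated 266.0 vs reported 266.0 → residual 0.0 km
  S_03: calculated 202.6 vs reported 202.7 → residual 0.1 km
  S_04: calculated 131.1 vs reported 131.2 → residual 0.1 km
S_02, S_03, S_04 are mutually consistent (residuals ≈ 0); S_01 is off by 43.5 km.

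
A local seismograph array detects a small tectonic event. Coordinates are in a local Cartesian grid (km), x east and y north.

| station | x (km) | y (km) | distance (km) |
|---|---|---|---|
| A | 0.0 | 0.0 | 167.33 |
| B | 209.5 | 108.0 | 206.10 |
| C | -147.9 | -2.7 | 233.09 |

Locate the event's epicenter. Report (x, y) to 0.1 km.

x ≈ 12.0 km, y ≈ 166.9 km

Circle about each station: x² + y² = 167.33²; (x − 209.5)² + (y − 108.0)² = 206.10²; (x + 147.9)² + (y + 2.7)² = 233.09².
Subtracting the A equation from the B and C equations removes the quadratic terms:
419.0 x + 216.0 y = 41076.37
-295.8 x − 5.4 y = -4449.92
Solving the 2×2 system: x ≈ 12.0, y ≈ 166.9 km.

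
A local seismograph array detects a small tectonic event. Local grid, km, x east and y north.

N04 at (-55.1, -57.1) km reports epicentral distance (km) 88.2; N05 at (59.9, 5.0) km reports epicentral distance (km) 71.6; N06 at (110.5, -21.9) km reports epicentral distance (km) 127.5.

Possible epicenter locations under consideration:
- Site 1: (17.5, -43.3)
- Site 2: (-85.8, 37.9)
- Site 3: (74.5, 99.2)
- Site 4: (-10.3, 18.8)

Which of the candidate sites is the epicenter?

Site 4

For each candidate, compare |candidate − station| to the reported distance:
Site 1: residuals N04 14.3, N05 7.3, N06 32.1 → max 32.1 km
Site 2: residuals N04 11.6, N05 77.8, N06 77.7 → max 77.8 km
Site 3: residuals N04 114.8, N05 23.7, N06 1.2 → max 114.8 km
Site 4: residuals N04 0.1, N05 0.1, N06 0.0 → max 0.1 km
Only Site 4 has all residuals ≈ 0.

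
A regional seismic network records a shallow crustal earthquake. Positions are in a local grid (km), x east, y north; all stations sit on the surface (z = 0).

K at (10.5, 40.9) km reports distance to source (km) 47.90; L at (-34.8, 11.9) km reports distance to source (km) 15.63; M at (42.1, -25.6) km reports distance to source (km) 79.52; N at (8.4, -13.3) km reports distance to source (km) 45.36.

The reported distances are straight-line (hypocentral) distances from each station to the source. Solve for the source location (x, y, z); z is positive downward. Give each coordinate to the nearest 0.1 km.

Each station gives a sphere (x−x_i)² + (y−y_i)² + z² = d_i² (stations at z=0).
Subtracting the K sphere from L and M: z² cancels, leaving linear equations in x and y:
-90.6 x − 58.0 y = 1619.70
63.2 x − 133.0 y = -3384.31
Solving: x ≈ -26.198, y ≈ 12.997 km (keep extra digits for the depth step; rounded: -26.2, 13.0).
Then from the K sphere: z² = 47.90² − (x − 10.5)² − (y − 40.9)² with x = -26.198, y = 12.997, so z ≈ 13.003 ≈ 13.0 km.

(-26.2, 13.0, 13.0)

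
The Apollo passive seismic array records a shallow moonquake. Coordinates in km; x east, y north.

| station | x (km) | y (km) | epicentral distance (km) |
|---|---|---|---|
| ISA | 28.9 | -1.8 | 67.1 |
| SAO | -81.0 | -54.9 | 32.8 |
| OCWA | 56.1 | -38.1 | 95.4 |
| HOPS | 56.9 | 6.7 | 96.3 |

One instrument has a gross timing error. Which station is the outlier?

Solve using three stations at a time. Using ISA, OCWA, HOPS (subtract circle equations pairwise → linear system) gives (x, y) ≈ (-36.7, -16.0).
Distances from that point to each station vs reported:
  ISA: calculated 67.1 vs reported 67.1 → residual 0.0 km
  SAO: calculated 59.0 vs reported 32.8 → residual 26.2 km
  OCWA: calculated 95.4 vs reported 95.4 → residual 0.0 km
  HOPS: calculated 96.3 vs reported 96.3 → residual 0.0 km
ISA, OCWA, HOPS are mutually consistent (residuals ≈ 0); SAO is off by 26.2 km.

SAO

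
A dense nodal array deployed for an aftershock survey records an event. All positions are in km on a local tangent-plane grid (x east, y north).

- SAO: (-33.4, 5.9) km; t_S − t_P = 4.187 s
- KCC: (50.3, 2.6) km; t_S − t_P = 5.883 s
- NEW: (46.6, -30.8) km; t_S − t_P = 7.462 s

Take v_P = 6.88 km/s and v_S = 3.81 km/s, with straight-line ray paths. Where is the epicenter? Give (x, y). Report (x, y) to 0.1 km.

1.4 km east, 14.1 km north

Distance from S−P lag: d = Δt · v_P v_S / (v_P − v_S) = Δt · (6.88·3.81)/(6.88−3.81) ≈ 8.5384·Δt.
So d_SAO = 35.75, d_KCC = 50.23, d_NEW = 63.71 km.
Circle about each station: (x + 33.4)² + (y − 5.9)² = 35.75²; (x − 50.3)² + (y − 2.6)² = 50.23²; (x − 46.6)² + (y + 30.8)² = 63.71².
Subtracting the SAO equation from the KCC and NEW equations removes the quadratic terms:
167.4 x − 6.6 y = 141.49
160.0 x − 73.4 y = -811.07
Solving the 2×2 system: x ≈ 1.4, y ≈ 14.1 km.
Check against SAO (with the unrounded x, y): √((x + 33.4)²+(y − 5.9)²) = 35.76 ≈ 35.75 km. ✓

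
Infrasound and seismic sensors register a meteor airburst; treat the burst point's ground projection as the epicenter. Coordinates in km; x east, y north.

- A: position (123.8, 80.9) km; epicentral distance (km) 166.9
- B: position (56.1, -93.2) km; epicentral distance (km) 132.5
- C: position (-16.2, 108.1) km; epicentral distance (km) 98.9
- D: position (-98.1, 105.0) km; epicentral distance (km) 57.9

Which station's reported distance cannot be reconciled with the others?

D

Solve using three stations at a time. Using A, B, C (subtract circle equations pairwise → linear system) gives (x, y) ≈ (-27.2, 9.8).
Distances from that point to each station vs reported:
  A: calculated 166.9 vs reported 166.9 → residual 0.0 km
  B: calculated 132.5 vs reported 132.5 → residual 0.0 km
  C: calculated 98.9 vs reported 98.9 → residual 0.0 km
  D: calculated 118.7 vs reported 57.9 → residual 60.8 km
A, B, C are mutually consistent (residuals ≈ 0); D is off by 60.8 km.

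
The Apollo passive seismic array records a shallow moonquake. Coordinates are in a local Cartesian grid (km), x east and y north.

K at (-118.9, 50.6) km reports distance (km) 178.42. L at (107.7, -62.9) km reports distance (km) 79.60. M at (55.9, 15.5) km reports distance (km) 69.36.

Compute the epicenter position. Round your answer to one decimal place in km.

Circle about each station: (x + 118.9)² + (y − 50.6)² = 178.42²; (x − 107.7)² + (y + 62.9)² = 79.60²; (x − 55.9)² + (y − 15.5)² = 69.36².
Subtracting pairs of circle equations eliminates x²+y² and gives linear equations (the radical axes):
453.2 x − 227.0 y = 24355.67
349.6 x − 70.2 y = 13690.38
Solving the 2×2 system: x ≈ 29.4, y ≈ -48.6 km.

x ≈ 29.4 km, y ≈ -48.6 km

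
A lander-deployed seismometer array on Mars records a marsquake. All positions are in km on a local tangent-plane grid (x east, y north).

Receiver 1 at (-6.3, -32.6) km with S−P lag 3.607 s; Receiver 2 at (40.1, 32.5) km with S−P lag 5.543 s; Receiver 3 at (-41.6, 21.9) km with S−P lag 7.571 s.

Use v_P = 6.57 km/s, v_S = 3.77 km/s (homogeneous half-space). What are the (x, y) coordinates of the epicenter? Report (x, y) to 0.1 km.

16.9 km east, -10.7 km north

Distance from S−P lag: d = Δt · v_P v_S / (v_P − v_S) = Δt · (6.57·3.77)/(6.57−3.77) ≈ 8.8460·Δt.
So d_Receiver 1 = 31.91, d_Receiver 2 = 49.03, d_Receiver 3 = 66.97 km.
Circle about each station: (x + 6.3)² + (y + 32.6)² = 31.91²; (x − 40.1)² + (y − 32.5)² = 49.03²; (x + 41.6)² + (y − 21.9)² = 66.97².
Subtracting pairs of circle equations eliminates x²+y² and gives linear equations (the radical axes):
92.8 x + 130.2 y = 176.12
-70.6 x + 109.0 y = -2359.01
Solving the 2×2 system: x ≈ 16.9, y ≈ -10.7 km.
Check against Receiver 1 (with the unrounded x, y): √((x + 6.3)²+(y + 32.6)²) = 31.91 ≈ 31.91 km. ✓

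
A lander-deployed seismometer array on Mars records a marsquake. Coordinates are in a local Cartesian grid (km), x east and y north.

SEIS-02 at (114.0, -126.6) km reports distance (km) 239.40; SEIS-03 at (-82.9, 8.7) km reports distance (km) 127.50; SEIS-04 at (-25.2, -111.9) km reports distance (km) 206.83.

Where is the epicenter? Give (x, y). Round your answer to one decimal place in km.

Circle about each station: (x − 114.0)² + (y + 126.6)² = 239.40²; (x + 82.9)² + (y − 8.7)² = 127.50²; (x + 25.2)² + (y + 111.9)² = 206.83².
Subtracting the SEIS-02 equation from the SEIS-03 and SEIS-04 equations removes the quadratic terms:
-393.8 x + 270.6 y = 18980.65
-278.4 x + 29.4 y = -1333.20
Solving the 2×2 system: x ≈ 14.4, y ≈ 91.1 km.

14.4 km east, 91.1 km north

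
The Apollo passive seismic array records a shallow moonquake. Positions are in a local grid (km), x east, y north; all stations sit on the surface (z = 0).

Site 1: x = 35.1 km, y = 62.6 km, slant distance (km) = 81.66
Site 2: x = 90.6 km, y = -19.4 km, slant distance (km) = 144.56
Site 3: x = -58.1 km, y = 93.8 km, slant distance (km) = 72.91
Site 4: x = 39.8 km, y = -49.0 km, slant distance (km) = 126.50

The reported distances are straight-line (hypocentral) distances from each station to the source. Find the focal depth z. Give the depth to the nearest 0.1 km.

Each station gives a sphere (x−x_i)² + (y−y_i)² + z² = d_i² (stations at z=0).
Subtracting the Site 1 sphere from Site 2 and Site 3: z² cancels, leaving linear equations in x and y:
111.0 x − 164.0 y = -10795.29
-186.4 x + 62.4 y = 8375.77
Solving: x ≈ -29.607, y ≈ 45.786 km (keep extra digits for the depth step; rounded: -29.6, 45.8).
Then from the Site 1 sphere: z² = 81.66² − (x − 35.1)² − (y − 62.6)² with x = -29.607, y = 45.786, so z ≈ 46.890 ≈ 46.9 km.

z ≈ 46.9 km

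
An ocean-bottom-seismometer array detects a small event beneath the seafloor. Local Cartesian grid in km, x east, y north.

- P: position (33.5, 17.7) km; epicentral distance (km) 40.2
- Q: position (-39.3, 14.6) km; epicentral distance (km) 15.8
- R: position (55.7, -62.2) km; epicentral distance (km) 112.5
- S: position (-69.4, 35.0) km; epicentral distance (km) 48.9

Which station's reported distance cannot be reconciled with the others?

Solve using three stations at a time. Using Q, R, S (subtract circle equations pairwise → linear system) gives (x, y) ≈ (-23.8, 17.4).
Distances from that point to each station vs reported:
  P: calculated 57.3 vs reported 40.2 → residual 17.1 km
  Q: calculated 15.8 vs reported 15.8 → residual 0.0 km
  R: calculated 112.5 vs reported 112.5 → residual 0.0 km
  S: calculated 48.9 vs reported 48.9 → residual 0.0 km
Q, R, S are mutually consistent (residuals ≈ 0); P is off by 17.1 km.

P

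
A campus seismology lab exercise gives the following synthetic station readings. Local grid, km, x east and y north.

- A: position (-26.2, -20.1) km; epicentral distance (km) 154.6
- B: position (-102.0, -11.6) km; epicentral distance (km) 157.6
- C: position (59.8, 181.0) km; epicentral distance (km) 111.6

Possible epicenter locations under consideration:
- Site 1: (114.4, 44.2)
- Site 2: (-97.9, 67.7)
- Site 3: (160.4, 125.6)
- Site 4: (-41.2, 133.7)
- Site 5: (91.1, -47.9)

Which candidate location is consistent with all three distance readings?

For each candidate, compare |candidate − station| to the reported distance:
Site 1: residuals A 0.0, B 65.9, C 35.7 → max 65.9 km
Site 2: residuals A 41.2, B 78.2, C 82.6 → max 82.6 km
Site 3: residuals A 82.1, B 138.5, C 3.2 → max 138.5 km
Site 4: residuals A 0.1, B 0.1, C 0.1 → max 0.1 km
Site 5: residuals A 34.1, B 38.9, C 119.4 → max 119.4 km
Only Site 4 has all residuals ≈ 0.

Site 4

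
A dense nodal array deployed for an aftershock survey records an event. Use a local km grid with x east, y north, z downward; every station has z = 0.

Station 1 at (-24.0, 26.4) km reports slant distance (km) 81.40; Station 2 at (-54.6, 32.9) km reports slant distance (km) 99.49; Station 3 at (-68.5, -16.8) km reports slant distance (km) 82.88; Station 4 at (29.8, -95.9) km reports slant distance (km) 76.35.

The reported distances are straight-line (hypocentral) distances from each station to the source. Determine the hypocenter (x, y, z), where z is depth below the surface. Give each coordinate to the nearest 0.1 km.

x ≈ -0.5 km, y ≈ -39.5 km, depth ≈ 41.6 km

Each station gives a sphere (x−x_i)² + (y−y_i)² + z² = d_i² (stations at z=0).
Subtracting the Station 1 sphere from Station 2 and Station 3: z² cancels, leaving linear equations in x and y:
-61.2 x + 13.0 y = -481.69
-89.0 x − 86.4 y = 3458.40
Solving: x ≈ -0.518, y ≈ -39.494 km (keep extra digits for the depth step; rounded: -0.5, -39.5).
Then from the Station 1 sphere: z² = 81.40² − (x + 24.0)² − (y − 26.4)² with x = -0.518, y = -39.494, so z ≈ 41.624 ≈ 41.6 km.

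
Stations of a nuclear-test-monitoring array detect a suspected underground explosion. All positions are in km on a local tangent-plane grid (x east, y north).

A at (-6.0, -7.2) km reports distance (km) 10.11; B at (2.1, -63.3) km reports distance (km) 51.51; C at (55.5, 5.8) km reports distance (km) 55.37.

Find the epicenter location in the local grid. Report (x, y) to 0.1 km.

(3.0, -11.8)

Circle about each station: (x + 6.0)² + (y + 7.2)² = 10.11²; (x − 2.1)² + (y + 63.3)² = 51.51²; (x − 55.5)² + (y − 5.8)² = 55.37².
Subtracting pairs of circle equations eliminates x²+y² and gives linear equations (the radical axes):
16.2 x − 112.2 y = 1372.39
123.0 x + 26.0 y = 62.43
Solving the 2×2 system: x ≈ 3.0, y ≈ -11.8 km.
Check against A (with the unrounded x, y): √((x + 6.0)²+(y + 7.2)²) = 10.11 ≈ 10.11 km. ✓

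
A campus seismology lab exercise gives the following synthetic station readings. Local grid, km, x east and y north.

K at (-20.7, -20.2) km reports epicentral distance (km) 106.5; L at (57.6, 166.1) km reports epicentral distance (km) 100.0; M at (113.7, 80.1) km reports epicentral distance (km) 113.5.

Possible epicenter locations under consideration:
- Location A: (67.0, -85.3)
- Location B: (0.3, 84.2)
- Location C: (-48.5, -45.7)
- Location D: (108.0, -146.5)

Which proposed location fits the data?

Location B

For each candidate, compare |candidate − station| to the reported distance:
Location A: residuals K 2.7, L 151.6, M 58.4 → max 151.6 km
Location B: residuals K 0.0, L 0.0, M 0.0 → max 0.0 km
Location C: residuals K 68.8, L 136.9, M 91.8 → max 136.9 km
Location D: residuals K 73.8, L 216.6, M 113.2 → max 216.6 km
Only Location B has all residuals ≈ 0.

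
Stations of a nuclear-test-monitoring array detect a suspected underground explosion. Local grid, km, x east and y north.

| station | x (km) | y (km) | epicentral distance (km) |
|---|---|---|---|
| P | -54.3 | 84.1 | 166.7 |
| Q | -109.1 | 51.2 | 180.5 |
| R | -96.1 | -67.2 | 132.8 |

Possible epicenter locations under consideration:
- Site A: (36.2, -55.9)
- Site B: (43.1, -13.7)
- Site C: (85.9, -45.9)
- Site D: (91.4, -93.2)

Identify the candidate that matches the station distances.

For each candidate, compare |candidate − station| to the reported distance:
Site A: residuals P 0.0, Q 0.0, R 0.0 → max 0.0 km
Site B: residuals P 28.7, Q 15.0, R 16.3 → max 28.7 km
Site C: residuals P 24.5, Q 37.3, R 50.4 → max 50.4 km
Site D: residuals P 62.8, Q 66.6, R 56.5 → max 66.6 km
Only Site A has all residuals ≈ 0.

Site A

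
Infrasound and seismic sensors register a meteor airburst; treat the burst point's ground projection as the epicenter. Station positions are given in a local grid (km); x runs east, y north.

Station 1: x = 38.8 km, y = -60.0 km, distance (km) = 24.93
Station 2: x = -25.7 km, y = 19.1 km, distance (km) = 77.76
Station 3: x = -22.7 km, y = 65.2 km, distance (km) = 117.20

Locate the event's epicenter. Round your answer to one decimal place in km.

(19.6, -44.1)

Circle about each station: (x − 38.8)² + (y + 60.0)² = 24.93²; (x + 25.7)² + (y − 19.1)² = 77.76²; (x + 22.7)² + (y − 65.2)² = 117.20².
Subtracting the Station 1 equation from the Station 2 and Station 3 equations removes the quadratic terms:
-129.0 x + 158.2 y = -9505.25
-123.0 x + 250.4 y = -13453.45
Solving the 2×2 system: x ≈ 19.6, y ≈ -44.1 km.
Check against Station 1 (with the unrounded x, y): √((x − 38.8)²+(y + 60.0)²) = 24.93 ≈ 24.93 km. ✓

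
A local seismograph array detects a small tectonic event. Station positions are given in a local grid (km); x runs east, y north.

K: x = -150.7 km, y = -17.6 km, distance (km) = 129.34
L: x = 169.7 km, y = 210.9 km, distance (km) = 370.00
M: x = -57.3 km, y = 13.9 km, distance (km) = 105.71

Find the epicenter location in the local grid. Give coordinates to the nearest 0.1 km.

-44.2 km east, -91.0 km north

Circle about each station: (x + 150.7)² + (y + 17.6)² = 129.34²; (x − 169.7)² + (y − 210.9)² = 370.00²; (x + 57.3)² + (y − 13.9)² = 105.71².
Subtracting the K equation from the L and M equations removes the quadratic terms:
640.8 x + 457.0 y = -69914.51
186.8 x + 63.0 y = -13989.52
Solving the 2×2 system: x ≈ -44.2, y ≈ -91.0 km.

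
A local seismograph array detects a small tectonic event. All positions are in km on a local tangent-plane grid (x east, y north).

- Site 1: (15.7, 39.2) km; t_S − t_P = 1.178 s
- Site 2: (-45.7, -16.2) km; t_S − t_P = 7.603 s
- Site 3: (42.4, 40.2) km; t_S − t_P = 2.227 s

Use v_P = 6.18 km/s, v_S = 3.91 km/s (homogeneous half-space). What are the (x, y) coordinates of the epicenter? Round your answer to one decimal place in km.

Distance from S−P lag: d = Δt · v_P v_S / (v_P − v_S) = Δt · (6.18·3.91)/(6.18−3.91) ≈ 10.6448·Δt.
So d_Site 1 = 12.54, d_Site 2 = 80.93, d_Site 3 = 23.71 km.
Circle about each station: (x − 15.7)² + (y − 39.2)² = 12.54²; (x + 45.7)² + (y + 16.2)² = 80.93²; (x − 42.4)² + (y − 40.2)² = 23.71².
Subtracting pairs of circle equations eliminates x²+y² and gives linear equations (the radical axes):
-122.8 x − 110.8 y = -5824.61
53.4 x + 2.0 y = 1225.76
Solving the 2×2 system: x ≈ 21.9, y ≈ 28.3 km.
Check against Site 1 (with the unrounded x, y): √((x − 15.7)²+(y − 39.2)²) = 12.53 ≈ 12.54 km. ✓

(21.9, 28.3)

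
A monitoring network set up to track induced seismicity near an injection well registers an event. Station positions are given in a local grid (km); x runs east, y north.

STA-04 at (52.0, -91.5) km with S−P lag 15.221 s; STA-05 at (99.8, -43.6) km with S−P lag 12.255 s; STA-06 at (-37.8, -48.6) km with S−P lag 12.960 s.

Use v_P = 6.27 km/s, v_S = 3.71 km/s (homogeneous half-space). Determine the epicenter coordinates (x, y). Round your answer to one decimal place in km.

x ≈ 33.0 km, y ≈ 45.5 km

Distance from S−P lag: d = Δt · v_P v_S / (v_P − v_S) = Δt · (6.27·3.71)/(6.27−3.71) ≈ 9.0866·Δt.
So d_STA-04 = 138.31, d_STA-05 = 111.36, d_STA-06 = 117.76 km.
Circle about each station: (x − 52.0)² + (y + 91.5)² = 138.31²; (x − 99.8)² + (y + 43.6)² = 111.36²; (x + 37.8)² + (y + 48.6)² = 117.76².
Subtracting the STA-04 equation from the STA-05 and STA-06 equations removes the quadratic terms:
95.6 x + 95.8 y = 7513.36
-179.6 x + 85.8 y = -2023.21
Solving the 2×2 system: x ≈ 33.0, y ≈ 45.5 km.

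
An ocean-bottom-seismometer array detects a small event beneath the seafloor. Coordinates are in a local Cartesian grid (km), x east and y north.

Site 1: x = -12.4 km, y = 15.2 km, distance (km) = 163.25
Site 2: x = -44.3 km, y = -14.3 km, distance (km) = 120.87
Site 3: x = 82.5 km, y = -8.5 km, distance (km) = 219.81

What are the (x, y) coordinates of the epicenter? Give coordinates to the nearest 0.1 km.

x ≈ -109.0 km, y ≈ -116.4 km

Circle about each station: (x + 12.4)² + (y − 15.2)² = 163.25²; (x + 44.3)² + (y + 14.3)² = 120.87²; (x − 82.5)² + (y + 8.5)² = 219.81².
Subtracting the Site 1 equation from the Site 2 and Site 3 equations removes the quadratic terms:
-63.8 x − 59.0 y = 13823.19
189.8 x − 47.4 y = -15172.17
Solving the 2×2 system: x ≈ -109.0, y ≈ -116.4 km.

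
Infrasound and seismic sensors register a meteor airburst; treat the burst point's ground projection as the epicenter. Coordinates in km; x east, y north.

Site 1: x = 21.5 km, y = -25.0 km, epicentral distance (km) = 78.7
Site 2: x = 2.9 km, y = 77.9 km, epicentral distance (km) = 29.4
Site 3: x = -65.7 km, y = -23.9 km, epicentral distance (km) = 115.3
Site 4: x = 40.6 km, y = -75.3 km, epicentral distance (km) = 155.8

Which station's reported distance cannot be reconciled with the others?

Site 4

Solve using three stations at a time. Using Site 1, Site 2, Site 3 (subtract circle equations pairwise → linear system) gives (x, y) ≈ (19.6, 53.7).
Distances from that point to each station vs reported:
  Site 1: calculated 78.7 vs reported 78.7 → residual 0.0 km
  Site 2: calculated 29.4 vs reported 29.4 → residual 0.0 km
  Site 3: calculated 115.3 vs reported 115.3 → residual 0.0 km
  Site 4: calculated 130.7 vs reported 155.8 → residual 25.1 km
Site 1, Site 2, Site 3 are mutually consistent (residuals ≈ 0); Site 4 is off by 25.1 km.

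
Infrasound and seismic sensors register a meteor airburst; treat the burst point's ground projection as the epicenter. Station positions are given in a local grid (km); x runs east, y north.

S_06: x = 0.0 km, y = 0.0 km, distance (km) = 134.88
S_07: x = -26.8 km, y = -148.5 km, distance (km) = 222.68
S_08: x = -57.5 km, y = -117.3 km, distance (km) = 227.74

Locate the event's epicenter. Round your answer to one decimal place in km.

Circle about each station: x² + y² = 134.88²; (x + 26.8)² + (y + 148.5)² = 222.68²; (x + 57.5)² + (y + 117.3)² = 227.74².
Subtracting pairs of circle equations eliminates x²+y² and gives linear equations (the radical axes):
-53.6 x − 297.0 y = -8623.28
-115.0 x − 234.6 y = -16607.35
Solving the 2×2 system: x ≈ 134.8, y ≈ 4.7 km.

(134.8, 4.7)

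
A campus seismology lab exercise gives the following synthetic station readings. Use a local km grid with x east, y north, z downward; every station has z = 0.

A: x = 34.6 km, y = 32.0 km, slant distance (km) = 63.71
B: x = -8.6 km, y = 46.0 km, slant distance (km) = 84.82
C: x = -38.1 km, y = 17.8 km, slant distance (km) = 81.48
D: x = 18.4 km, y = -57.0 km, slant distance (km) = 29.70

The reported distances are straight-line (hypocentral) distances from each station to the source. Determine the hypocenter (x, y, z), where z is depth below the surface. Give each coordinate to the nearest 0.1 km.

Each station gives a sphere (x−x_i)² + (y−y_i)² + z² = d_i² (stations at z=0).
Subtracting the A sphere from B and C: z² cancels, leaving linear equations in x and y:
-86.4 x + 28.0 y = -3166.67
-145.4 x − 28.4 y = -3032.74
Solving: x ≈ 26.797, y ≈ -30.407 km (keep extra digits for the depth step; rounded: 26.8, -30.4).
Then from the A sphere: z² = 63.71² − (x − 34.6)² − (y − 32.0)² with x = 26.797, y = -30.407, so z ≈ 10.171 ≈ 10.2 km.
Check against D (with the unrounded solution): distance 29.68 ≈ 29.70 km. ✓

x ≈ 26.8 km, y ≈ -30.4 km, depth ≈ 10.2 km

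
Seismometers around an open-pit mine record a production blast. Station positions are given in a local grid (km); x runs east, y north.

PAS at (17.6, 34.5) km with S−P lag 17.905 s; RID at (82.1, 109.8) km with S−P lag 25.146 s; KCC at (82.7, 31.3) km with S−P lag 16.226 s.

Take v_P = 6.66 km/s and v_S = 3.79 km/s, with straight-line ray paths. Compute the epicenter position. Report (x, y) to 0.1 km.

Distance from S−P lag: d = Δt · v_P v_S / (v_P − v_S) = Δt · (6.66·3.79)/(6.66−3.79) ≈ 8.7949·Δt.
So d_PAS = 157.47, d_RID = 221.16, d_KCC = 142.71 km.
Circle about each station: (x − 17.6)² + (y − 34.5)² = 157.47²; (x − 82.1)² + (y − 109.8)² = 221.16²; (x − 82.7)² + (y − 31.3)² = 142.71².
Subtracting pairs of circle equations eliminates x²+y² and gives linear equations (the radical axes):
129.0 x + 150.6 y = -6818.50
130.2 x − 6.4 y = 10749.63
Solving the 2×2 system: x ≈ 77.1, y ≈ -111.3 km.

77.1 km east, -111.3 km north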